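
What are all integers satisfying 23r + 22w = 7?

Step 1: Compute gcd(23, 22) = 1.
Since 1 divides 7, solutions exist.

Step 2: Find a particular solution using extended Euclidean algorithm.
We get r₀ = 7, w₀ = -7.
Check: 23*7 + 22*-7 = 7 = 7 ✓

Step 3: Write the general solution.
r = 7 + (22/1)t = 7 + 22t
w = -7 - (23/1)t = -7 - 23t
for any integer t.

r = 7 + 22t, w = -7 - 23t for integer t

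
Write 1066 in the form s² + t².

We need to find integers s, t > 0 such that s² + t² = 1066.
Trying s = 15: t² = 1066 - 15² = 1066 - 225 = 841
t = 29
Check: 15² + 29² = 225 + 841 = 1066 ✓

1066 = 15² + 29²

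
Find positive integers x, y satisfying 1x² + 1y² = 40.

Try small values of x and check whether (40 - 1x²)/1 is a perfect square.
x = 2: 1·2² = 4, so 1y² = 40 - 4 = 36, giving y² = 36, y = 6.
Check: 1·2² + 1·6² = 4 + 36 = 40 ✓

x = 2, y = 6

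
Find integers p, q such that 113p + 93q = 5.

Step 1: Check solvability.
gcd(113, 93) = 1
Since 1 divides 5, solutions exist.

Step 2: Apply extended Euclidean algorithm to find gcd.
We find integers such that 113*x0 + 93*y0 = 1

Step 3: Scale the particular solution.
Multiply by 5/1 = 5:
p = 70, q = -85

Step 4: Verify.
113*(70) + 93*(-85) = 5 = 5 ✓

p = 70, q = -85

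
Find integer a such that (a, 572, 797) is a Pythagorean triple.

a² = c² - b² = 797² - 572² = 635209 - 327184 = 308025
a = sqrt(308025) = 555

555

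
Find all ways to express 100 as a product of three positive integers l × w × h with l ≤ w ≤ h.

Iterate l from 1 to ⌊100^(1/3)⌋. For each l dividing 100, iterate w ≥ l with w dividing 100/l, and set h = 100/(l·w).
Triples found (8): (1×1×100), (1×2×50), (1×4×25), (1×5×20), (1×10×10), (2×2×25), (2×5×10), (4×5×5)

(1×1×100), (1×2×50), (1×4×25), (1×5×20), (1×10×10), (2×2×25), (2×5×10), (4×5×5)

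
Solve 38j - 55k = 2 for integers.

Step 1: Check solvability.
gcd(38, 55) = 1
Since 1 divides 2, solutions exist.

Step 2: Apply extended Euclidean algorithm to find gcd.
We find integers such that 38*x0 + 55*y0 = 1

Step 3: Scale the particular solution.
Multiply by 2/1 = 2:
j = -26, k = -18

Step 4: Verify.
38*(-26) - 55*(-18) = 2 = 2 ✓

j = -26, k = -18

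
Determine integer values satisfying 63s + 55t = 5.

Step 1: Check solvability.
gcd(63, 55) = 1
Since 1 divides 5, solutions exist.

Step 2: Apply extended Euclidean algorithm to find gcd.
We find integers such that 63*x0 + 55*y0 = 1

Step 3: Scale the particular solution.
Multiply by 5/1 = 5:
s = 35, t = -40

Step 4: Verify.
63*(35) + 55*(-40) = 5 = 5 ✓

s = 35, t = -40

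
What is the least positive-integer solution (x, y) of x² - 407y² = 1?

We seek the smallest positive integers (x, y) with x² - 407y² = 1, i.e., x² = 407y² + 1.
Try successive y values:
y = 1: x² = 407·1² + 1 = 408, not a perfect square
y = 2: x² = 407·2² + 1 = 1629, not a perfect square
y = 3: x² = 407·3² + 1 = 3664, not a perfect square
... continuing the search (or via continued fractions) ...
y = 132: x² = 407·132² + 1 = 7091569, x = 2663 ✓

Verify: 2663² - 407·132² = 7091569 - 7091568 = 1 ✓

x = 2663, y = 132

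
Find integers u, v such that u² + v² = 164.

We need to find integers u, v > 0 such that u² + v² = 164.
Trying u = 8: v² = 164 - 8² = 164 - 64 = 100
v = 10
Check: 8² + 10² = 64 + 100 = 164 ✓

164 = 8² + 10²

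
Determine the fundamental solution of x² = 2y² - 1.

We need x² = 2y² - 1. Try successive y:
y = 1: x² = 2·1² - 1 = 1 = 1² ✓
Check: 1² - 2·1² = 1 - 2 = -1 ✓

x = 1, y = 1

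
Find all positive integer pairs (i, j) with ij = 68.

The positive divisors of 68 are: 1, 2, 4, 17, 34, 68.
Each divisor d gives the pair (d, 68/d):
(1, 68), (2, 34), (4, 17), (17, 4), (34, 2), (68, 1)

(1, 68), (2, 34), (4, 17), (17, 4), (34, 2), (68, 1)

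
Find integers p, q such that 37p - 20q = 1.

Step 1: Check solvability.
gcd(37, 20) = 1
Since 1 divides 1, solutions exist.

Step 2: Apply extended Euclidean algorithm to find gcd.
We find integers such that 37*x0 + 20*y0 = 1

Step 3: Scale the particular solution.
Multiply by 1/1 = 1:
p = -7, q = -13

Step 4: Verify.
37*(-7) - 20*(-13) = 1 = 1 ✓

p = -7, q = -13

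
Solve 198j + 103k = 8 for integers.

Step 1: Check solvability.
gcd(198, 103) = 1
Since 1 divides 8, solutions exist.

Step 2: Apply extended Euclidean algorithm to find gcd.
We find integers such that 198*x0 + 103*y0 = 1

Step 3: Scale the particular solution.
Multiply by 8/1 = 8:
j = -104, k = 200

Step 4: Verify.
198*(-104) + 103*(200) = 8 = 8 ✓

j = -104, k = 200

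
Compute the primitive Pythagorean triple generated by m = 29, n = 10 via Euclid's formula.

a = m² - n² = 29² - 10² = 841 - 100 = 741
b = 2mn = 2·29·10 = 580
c = m² + n² = 841 + 100 = 941
Verify: 741² + 580² = 549081 + 336400 = 885481 = 941² ✓

(741, 580, 941)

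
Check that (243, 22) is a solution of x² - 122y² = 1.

Compute x² = 243² = 59049
Compute 122y² = 122·22² = 122·484 = 59048
x² - 122y² = 59049 - 59048 = 1
Since this equals 1, (243, 22) is a solution.

Yes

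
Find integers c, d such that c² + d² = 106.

We need to find integers c, d > 0 such that c² + d² = 106.
Trying c = 5: d² = 106 - 5² = 106 - 25 = 81
d = 9
Check: 5² + 9² = 25 + 81 = 106 ✓

106 = 5² + 9²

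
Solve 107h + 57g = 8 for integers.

Step 1: Check solvability.
gcd(107, 57) = 1
Since 1 divides 8, solutions exist.

Step 2: Apply extended Euclidean algorithm to find gcd.
We find integers such that 107*x0 + 57*y0 = 1

Step 3: Scale the particular solution.
Multiply by 8/1 = 8:
h = 64, g = -120

Step 4: Verify.
107*(64) + 57*(-120) = 8 = 8 ✓

h = 64, g = -120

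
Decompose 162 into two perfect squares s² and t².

We need to find integers s, t > 0 such that s² + t² = 162.
Trying s = 9: t² = 162 - 9² = 162 - 81 = 81
t = 9
Check: 9² + 9² = 81 + 81 = 162 ✓

162 = 9² + 9²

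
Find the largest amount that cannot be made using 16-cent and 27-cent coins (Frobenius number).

For two coprime denominations a and b, the Frobenius number (largest value not representable as a non-negative combination) is ab - a - b.
Here gcd(16, 27) = 1, so they are coprime.
F(16, 27) = 16·27 - 16 - 27 = 432 - 43 = 389

389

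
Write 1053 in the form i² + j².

We need to find integers i, j > 0 such that i² + j² = 1053.
Trying i = 18: j² = 1053 - 18² = 1053 - 324 = 729
j = 27
Check: 18² + 27² = 324 + 729 = 1053 ✓

1053 = 18² + 27²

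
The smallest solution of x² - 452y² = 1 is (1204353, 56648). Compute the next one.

Solutions to x² - Dy² = 1 are generated by powers of (x₀ + y₀√D).
The next solution satisfies x₁ + y₁√452 = (x₀ + y₀√452)², giving:
x₁ = x₀² + 452y₀² = 1204353² + 452·56648² = 1450466148609 + 1450466148608 = 2900932297217
y₁ = 2x₀y₀ = 2·1204353·56648 = 136448377488

Verify: 2900932297217² - 452·136448377488² = 8415408193036700825945089 - 8415408193036700825945088 = 1 ✓

x = 2900932297217, y = 136448377488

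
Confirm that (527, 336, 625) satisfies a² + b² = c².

Compute a² + b² = 527² + 336² = 277729 + 112896 = 390625
Compute c² = 625² = 390625
Since 390625 = 390625, confirmed.

Yes, it is a Pythagorean triple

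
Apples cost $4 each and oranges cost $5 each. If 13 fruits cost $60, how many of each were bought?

Let a = apples, o = oranges.
a + o = 13
4a + 5o = 60
Substitute o = 13 - a:
4a + 5(13 - a) = 60
(4 - 5)a = 60 - 65
-1a = -5
a = 5, o = 13 - 5 = 8

Apples: 5, Oranges: 8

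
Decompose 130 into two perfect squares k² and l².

We need to find integers k, l > 0 such that k² + l² = 130.
Trying k = 3: l² = 130 - 3² = 130 - 9 = 121
l = 11
Check: 3² + 11² = 9 + 121 = 130 ✓

130 = 3² + 11²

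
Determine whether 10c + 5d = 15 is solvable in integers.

Step 1: Compute gcd(10, 5).
gcd(10, 5) = 5

Step 2: Check divisibility.
Does 5 divide 15? 15 = 5 x 3, so yes.

By the theorem on linear Diophantine equations, 10c + 5d = 15 has integer solutions if and only if gcd(10, 5) divides 15. Since 5 | 15, solutions exist.

Yes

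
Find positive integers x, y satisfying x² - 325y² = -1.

We need x² = 325y² - 1. Try successive y:
y = 1: x² = 325·1² - 1 = 324 = 18² ✓
Check: 18² - 325·1² = 324 - 325 = -1 ✓

x = 18, y = 1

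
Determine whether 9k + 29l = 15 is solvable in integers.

Step 1: Compute gcd(9, 29).
gcd(9, 29) = 1

Step 2: Check divisibility.
Does 1 divide 15? 15 = 1 x 15, so yes.

By the theorem on linear Diophantine equations, 9k + 29l = 15 has integer solutions if and only if gcd(9, 29) divides 15. Since 1 | 15, solutions exist.

Yes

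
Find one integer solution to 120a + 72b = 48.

Step 1: Check solvability.
gcd(120, 72) = 24
Since 24 divides 48, solutions exist.

Step 2: Apply extended Euclidean algorithm to find gcd.
We find integers such that 120*x0 + 72*y0 = 24

Step 3: Scale the particular solution.
Multiply by 48/24 = 2:
a = -2, b = 4

Step 4: Verify.
120*(-2) + 72*(4) = 48 = 48 ✓

a = -2, b = 4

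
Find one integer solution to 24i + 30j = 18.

Step 1: Check solvability.
gcd(24, 30) = 6
Since 6 divides 18, solutions exist.

Step 2: Apply extended Euclidean algorithm to find gcd.
We find integers such that 24*x0 + 30*y0 = 6

Step 3: Scale the particular solution.
Multiply by 18/6 = 3:
i = -3, j = 3

Step 4: Verify.
24*(-3) + 30*(3) = 18 = 18 ✓

i = -3, j = 3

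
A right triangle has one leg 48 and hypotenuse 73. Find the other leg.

a² = c² - b² = 5329 - 2304 = 3025
a = 55

55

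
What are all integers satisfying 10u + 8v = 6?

Step 1: Compute gcd(10, 8) = 2.
Since 2 divides 6, solutions exist.

Step 2: Find a particular solution using extended Euclidean algorithm.
We get u₀ = 3, v₀ = -3.
Check: 10*3 + 8*-3 = 6 = 6 ✓

Step 3: Write the general solution.
u = 3 + (8/2)t = 3 + 4t
v = -3 - (10/2)t = -3 - 5t
for any integer t.

u = 3 + 4t, v = -3 - 5t for integer t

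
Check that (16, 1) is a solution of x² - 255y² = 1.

Compute x² = 16² = 256
Compute 255y² = 255·1² = 255·1 = 255
x² - 255y² = 256 - 255 = 1
Since this equals 1, (16, 1) is a solution.

Yes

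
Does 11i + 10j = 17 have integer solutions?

Step 1: Compute gcd(11, 10).
gcd(11, 10) = 1

Step 2: Check divisibility.
Does 1 divide 17? 17 = 1 x 17, so yes.

By the theorem on linear Diophantine equations, 11i + 10j = 17 has integer solutions if and only if gcd(11, 10) divides 17. Since 1 | 17, solutions exist.

Yes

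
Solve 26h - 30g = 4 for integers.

Step 1: Check solvability.
gcd(26, 30) = 2
Since 2 divides 4, solutions exist.

Step 2: Apply extended Euclidean algorithm to find gcd.
We find integers such that 26*x0 + 30*y0 = 2

Step 3: Scale the particular solution.
Multiply by 4/2 = 2:
h = 14, g = 12

Step 4: Verify.
26*(14) - 30*(12) = 4 = 4 ✓

h = 14, g = 12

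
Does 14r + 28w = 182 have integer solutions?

Step 1: Compute gcd(14, 28).
gcd(14, 28) = 14

Step 2: Check divisibility.
Does 14 divide 182? 182 = 14 x 13, so yes.

By the theorem on linear Diophantine equations, 14r + 28w = 182 has integer solutions if and only if gcd(14, 28) divides 182. Since 14 | 182, solutions exist.

Yes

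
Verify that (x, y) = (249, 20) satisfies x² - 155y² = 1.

Compute x² = 249² = 62001
Compute 155y² = 155·20² = 155·400 = 62000
x² - 155y² = 62001 - 62000 = 1
Since this equals 1, (249, 20) is a solution.

Yes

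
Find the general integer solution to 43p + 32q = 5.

Step 1: Compute gcd(43, 32) = 1.
Since 1 divides 5, solutions exist.

Step 2: Find a particular solution using extended Euclidean algorithm.
We get p₀ = 15, q₀ = -20.
Check: 43*15 + 32*-20 = 5 = 5 ✓

Step 3: Write the general solution.
p = 15 + (32/1)t = 15 + 32t
q = -20 - (43/1)t = -20 - 43t
for any integer t.

p = 15 + 32t, q = -20 - 43t for integer t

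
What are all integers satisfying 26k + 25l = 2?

Step 1: Compute gcd(26, 25) = 1.
Since 1 divides 2, solutions exist.

Step 2: Find a particular solution using extended Euclidean algorithm.
We get k₀ = 2, l₀ = -2.
Check: 26*2 + 25*-2 = 2 = 2 ✓

Step 3: Write the general solution.
k = 2 + (25/1)t = 2 + 25t
l = -2 - (26/1)t = -2 - 26t
for any integer t.

k = 2 + 25t, l = -2 - 26t for integer t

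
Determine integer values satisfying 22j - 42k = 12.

Step 1: Check solvability.
gcd(22, 42) = 2
Since 2 divides 12, solutions exist.

Step 2: Apply extended Euclidean algorithm to find gcd.
We find integers such that 22*x0 + 42*y0 = 2

Step 3: Scale the particular solution.
Multiply by 12/2 = 6:
j = 12, k = 6

Step 4: Verify.
22*(12) - 42*(6) = 12 = 12 ✓

j = 12, k = 6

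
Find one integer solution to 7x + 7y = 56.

Step 1: Check solvability.
gcd(7, 7) = 7
Since 7 divides 56, solutions exist.

Step 2: Apply extended Euclidean algorithm to find gcd.
We find integers such that 7*x0 + 7*y0 = 7

Step 3: Scale the particular solution.
Multiply by 56/7 = 8:
x = 0, y = 8

Step 4: Verify.
7*(0) + 7*(8) = 56 = 56 ✓

x = 0, y = 8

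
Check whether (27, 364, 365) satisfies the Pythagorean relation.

Compute a² + b²:
27² + 364² = 729 + 132496 = 133225
Compute c²:
365² = 133225
Since 133225 = 133225, it is a Pythagorean triple.

Yes, it is a Pythagorean triple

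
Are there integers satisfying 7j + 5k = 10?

Step 1: Compute gcd(7, 5).
gcd(7, 5) = 1

Step 2: Check divisibility.
Does 1 divide 10? 10 = 1 x 10, so yes.

By the theorem on linear Diophantine equations, 7j + 5k = 10 has integer solutions if and only if gcd(7, 5) divides 10. Since 1 | 10, solutions exist.

Yes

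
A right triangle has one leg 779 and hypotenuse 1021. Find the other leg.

b² = c² - a² = 1042441 - 606841 = 435600
b = 660

660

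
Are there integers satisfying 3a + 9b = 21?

Step 1: Compute gcd(3, 9).
gcd(3, 9) = 3

Step 2: Check divisibility.
Does 3 divide 21? 21 = 3 x 7, so yes.

By the theorem on linear Diophantine equations, 3a + 9b = 21 has integer solutions if and only if gcd(3, 9) divides 21. Since 3 | 21, solutions exist.

Yes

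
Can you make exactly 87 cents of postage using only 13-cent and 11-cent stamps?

We need non-negative x, y with 13x + 11y = 87.
gcd(13, 11) = 1 divides 87, so integer solutions exist.
Search for a non-negative one: x = 5 gives 11y = 87 - 65 = 22, so y = 2.
Check: 13·5 + 11·2 = 87 ✓

Yes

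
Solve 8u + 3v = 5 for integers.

Step 1: Check solvability.
gcd(8, 3) = 1
Since 1 divides 5, solutions exist.

Step 2: Apply extended Euclidean algorithm to find gcd.
We find integers such that 8*x0 + 3*y0 = 1

Step 3: Scale the particular solution.
Multiply by 5/1 = 5:
u = -5, v = 15

Step 4: Verify.
8*(-5) + 3*(15) = 5 = 5 ✓

u = -5, v = 15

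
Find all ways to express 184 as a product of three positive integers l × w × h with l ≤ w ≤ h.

Iterate l from 1 to ⌊184^(1/3)⌋. For each l dividing 184, iterate w ≥ l with w dividing 184/l, and set h = 184/(l·w).
Triples found (6): (1×1×184), (1×2×92), (1×4×46), (1×8×23), (2×2×46), (2×4×23)

(1×1×184), (1×2×92), (1×4×46), (1×8×23), (2×2×46), (2×4×23)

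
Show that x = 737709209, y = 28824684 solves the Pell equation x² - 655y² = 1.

Compute x² = 737709209² = 544214877043405681
Compute 655y² = 655·28824684² = 655·830862407699856 = 544214877043405680
x² - 655y² = 544214877043405681 - 544214877043405680 = 1
Since this equals 1, (737709209, 28824684) is a solution.

Yes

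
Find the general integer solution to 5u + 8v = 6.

Step 1: Compute gcd(5, 8) = 1.
Since 1 divides 6, solutions exist.

Step 2: Find a particular solution using extended Euclidean algorithm.
We get u₀ = -18, v₀ = 12.
Check: 5*-18 + 8*12 = 6 = 6 ✓

Step 3: Write the general solution.
u = -18 + (8/1)t = -18 + 8t
v = 12 - (5/1)t = 12 - 5t
for any integer t.

u = -18 + 8t, v = 12 - 5t for integer t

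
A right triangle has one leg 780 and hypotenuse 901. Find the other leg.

a² = c² - b² = 811801 - 608400 = 203401
a = 451

451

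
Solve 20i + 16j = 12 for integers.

Step 1: Check solvability.
gcd(20, 16) = 4
Since 4 divides 12, solutions exist.

Step 2: Apply extended Euclidean algorithm to find gcd.
We find integers such that 20*x0 + 16*y0 = 4

Step 3: Scale the particular solution.
Multiply by 12/4 = 3:
i = 3, j = -3

Step 4: Verify.
20*(3) + 16*(-3) = 12 = 12 ✓

i = 3, j = -3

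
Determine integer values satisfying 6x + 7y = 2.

Step 1: Check solvability.
gcd(6, 7) = 1
Since 1 divides 2, solutions exist.

Step 2: Apply extended Euclidean algorithm to find gcd.
We find integers such that 6*x0 + 7*y0 = 1

Step 3: Scale the particular solution.
Multiply by 2/1 = 2:
x = -2, y = 2

Step 4: Verify.
6*(-2) + 7*(2) = 2 = 2 ✓

x = -2, y = 2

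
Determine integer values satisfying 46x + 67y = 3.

Step 1: Check solvability.
gcd(46, 67) = 1
Since 1 divides 3, solutions exist.

Step 2: Apply extended Euclidean algorithm to find gcd.
We find integers such that 46*x0 + 67*y0 = 1

Step 3: Scale the particular solution.
Multiply by 3/1 = 3:
x = -48, y = 33

Step 4: Verify.
46*(-48) + 67*(33) = 3 = 3 ✓

x = -48, y = 33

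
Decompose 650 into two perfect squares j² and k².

We need to find integers j, k > 0 such that j² + k² = 650.
Trying j = 5: k² = 650 - 5² = 650 - 25 = 625
k = 25
Check: 5² + 25² = 25 + 625 = 650 ✓

650 = 5² + 25²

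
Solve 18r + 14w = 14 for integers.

Step 1: Check solvability.
gcd(18, 14) = 2
Since 2 divides 14, solutions exist.

Step 2: Apply extended Euclidean algorithm to find gcd.
We find integers such that 18*x0 + 14*y0 = 2

Step 3: Scale the particular solution.
Multiply by 14/2 = 7:
r = -21, w = 28

Step 4: Verify.
18*(-21) + 14*(28) = 14 = 14 ✓

r = -21, w = 28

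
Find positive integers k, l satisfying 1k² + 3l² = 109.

Try small values of k and check whether (109 - 1k²)/3 is a perfect square.
k = 1: 1·1² = 1, so 3l² = 109 - 1 = 108, giving l² = 36, l = 6.
Check: 1·1² + 3·6² = 1 + 108 = 109 ✓

k = 1, l = 6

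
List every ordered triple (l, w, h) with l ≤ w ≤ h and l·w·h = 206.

Iterate l from 1 to ⌊206^(1/3)⌋. For each l dividing 206, iterate w ≥ l with w dividing 206/l, and set h = 206/(l·w).
Triples found (2): (1×1×206), (1×2×103)

(1×1×206), (1×2×103)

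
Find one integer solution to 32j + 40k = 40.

Step 1: Check solvability.
gcd(32, 40) = 8
Since 8 divides 40, solutions exist.

Step 2: Apply extended Euclidean algorithm to find gcd.
We find integers such that 32*x0 + 40*y0 = 8

Step 3: Scale the particular solution.
Multiply by 40/8 = 5:
j = -5, k = 5

Step 4: Verify.
32*(-5) + 40*(5) = 40 = 40 ✓

j = -5, k = 5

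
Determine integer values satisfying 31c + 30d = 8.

Step 1: Check solvability.
gcd(31, 30) = 1
Since 1 divides 8, solutions exist.

Step 2: Apply extended Euclidean algorithm to find gcd.
We find integers such that 31*x0 + 30*y0 = 1

Step 3: Scale the particular solution.
Multiply by 8/1 = 8:
c = 8, d = -8

Step 4: Verify.
31*(8) + 30*(-8) = 8 = 8 ✓

c = 8, d = -8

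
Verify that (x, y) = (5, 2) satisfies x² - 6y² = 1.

Compute x² = 5² = 25
Compute 6y² = 6·2² = 6·4 = 24
x² - 6y² = 25 - 24 = 1
Since this equals 1, (5, 2) is a solution.

Yes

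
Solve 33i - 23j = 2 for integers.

Step 1: Check solvability.
gcd(33, 23) = 1
Since 1 divides 2, solutions exist.

Step 2: Apply extended Euclidean algorithm to find gcd.
We find integers such that 33*x0 + 23*y0 = 1

Step 3: Scale the particular solution.
Multiply by 2/1 = 2:
i = 14, j = 20

Step 4: Verify.
33*(14) - 23*(20) = 2 = 2 ✓

i = 14, j = 20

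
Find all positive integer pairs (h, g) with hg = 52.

The positive divisors of 52 are: 1, 2, 4, 13, 26, 52.
Each divisor d gives the pair (d, 52/d):
(1, 52), (2, 26), (4, 13), (13, 4), (26, 2), (52, 1)

(1, 52), (2, 26), (4, 13), (13, 4), (26, 2), (52, 1)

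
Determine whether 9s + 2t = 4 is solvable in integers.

Step 1: Compute gcd(9, 2).
gcd(9, 2) = 1

Step 2: Check divisibility.
Does 1 divide 4? 4 = 1 x 4, so yes.

By the theorem on linear Diophantine equations, 9s + 2t = 4 has integer solutions if and only if gcd(9, 2) divides 4. Since 1 | 4, solutions exist.

Yes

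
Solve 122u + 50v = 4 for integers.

Step 1: Check solvability.
gcd(122, 50) = 2
Since 2 divides 4, solutions exist.

Step 2: Apply extended Euclidean algorithm to find gcd.
We find integers such that 122*x0 + 50*y0 = 2

Step 3: Scale the particular solution.
Multiply by 4/2 = 2:
u = -18, v = 44

Step 4: Verify.
122*(-18) + 50*(44) = 4 = 4 ✓

u = -18, v = 44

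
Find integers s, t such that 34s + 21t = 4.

Step 1: Check solvability.
gcd(34, 21) = 1
Since 1 divides 4, solutions exist.

Step 2: Apply extended Euclidean algorithm to find gcd.
We find integers such that 34*x0 + 21*y0 = 1

Step 3: Scale the particular solution.
Multiply by 4/1 = 4:
s = -32, t = 52

Step 4: Verify.
34*(-32) + 21*(52) = 4 = 4 ✓

s = -32, t = 52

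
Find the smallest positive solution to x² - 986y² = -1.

We need x² = 986y² - 1. Try successive y:
y = 1: x² = 986·1² - 1 = 985, not a perfect square
y = 2: x² = 986·2² - 1 = 3943, not a perfect square
y = 3: x² = 986·3² - 1 = 8873, not a perfect square
...
y = 5: x² = 986·5² - 1 = 24649 = 157² ✓
Check: 157² - 986·5² = 24649 - 24650 = -1 ✓

x = 157, y = 5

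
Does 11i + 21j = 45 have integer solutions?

Step 1: Compute gcd(11, 21).
gcd(11, 21) = 1

Step 2: Check divisibility.
Does 1 divide 45? 45 = 1 x 45, so yes.

By the theorem on linear Diophantine equations, 11i + 21j = 45 has integer solutions if and only if gcd(11, 21) divides 45. Since 1 | 45, solutions exist.

Yes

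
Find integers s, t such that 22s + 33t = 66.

Step 1: Check solvability.
gcd(22, 33) = 11
Since 11 divides 66, solutions exist.

Step 2: Apply extended Euclidean algorithm to find gcd.
We find integers such that 22*x0 + 33*y0 = 11

Step 3: Scale the particular solution.
Multiply by 66/11 = 6:
s = -6, t = 6

Step 4: Verify.
22*(-6) + 33*(6) = 66 = 66 ✓

s = -6, t = 6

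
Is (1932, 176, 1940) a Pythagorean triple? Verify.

Compute a² + b² = 1932² + 176² = 3732624 + 30976 = 3763600
Compute c² = 1940² = 3763600
Since 3763600 = 3763600, confirmed.

Yes, it is a Pythagorean triple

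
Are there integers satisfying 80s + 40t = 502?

Step 1: Compute gcd(80, 40).
gcd(80, 40) = 40

Step 2: Check divisibility.
Does 40 divide 502? 502 = 40 x 12 + 22, so no.

By the theorem on linear Diophantine equations, 80s + 40t = 502 has integer solutions if and only if gcd(80, 40) divides 502. Since 40 does not divide 502, no solutions exist.

No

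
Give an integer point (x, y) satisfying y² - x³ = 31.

Try small integer x values and check whether x³ + 31 is a perfect square.
x = -3: x³ + 31 = -3³ + 31 = -27 + 31 = 4
Is 4 a perfect square? 2² = 4 ✓
So (x, y) = (-3, -2) is a solution.

x = -3, y = -2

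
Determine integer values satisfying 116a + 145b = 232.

Step 1: Check solvability.
gcd(116, 145) = 29
Since 29 divides 232, solutions exist.

Step 2: Apply extended Euclidean algorithm to find gcd.
We find integers such that 116*x0 + 145*y0 = 29

Step 3: Scale the particular solution.
Multiply by 232/29 = 8:
a = -8, b = 8

Step 4: Verify.
116*(-8) + 145*(8) = 232 = 232 ✓

a = -8, b = 8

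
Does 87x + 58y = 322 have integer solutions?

Step 1: Compute gcd(87, 58).
gcd(87, 58) = 29

Step 2: Check divisibility.
Does 29 divide 322? 322 = 29 x 11 + 3, so no.

By the theorem on linear Diophantine equations, 87x + 58y = 322 has integer solutions if and only if gcd(87, 58) divides 322. Since 29 does not divide 322, no solutions exist.

No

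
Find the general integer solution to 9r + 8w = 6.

Step 1: Compute gcd(9, 8) = 1.
Since 1 divides 6, solutions exist.

Step 2: Find a particular solution using extended Euclidean algorithm.
We get r₀ = 6, w₀ = -6.
Check: 9*6 + 8*-6 = 6 = 6 ✓

Step 3: Write the general solution.
r = 6 + (8/1)t = 6 + 8t
w = -6 - (9/1)t = -6 - 9t
for any integer t.

r = 6 + 8t, w = -6 - 9t for integer t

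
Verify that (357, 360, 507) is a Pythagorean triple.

Compute a² + b²:
357² + 360² = 127449 + 129600 = 257049
Compute c²:
507² = 257049
Since 257049 = 257049, it is a Pythagorean triple.

Yes, it is a Pythagorean triple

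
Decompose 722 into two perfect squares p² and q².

We need to find integers p, q > 0 such that p² + q² = 722.
Trying p = 19: q² = 722 - 19² = 722 - 361 = 361
q = 19
Check: 19² + 19² = 361 + 361 = 722 ✓

722 = 19² + 19²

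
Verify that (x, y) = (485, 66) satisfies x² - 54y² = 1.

Compute x² = 485² = 235225
Compute 54y² = 54·66² = 54·4356 = 235224
x² - 54y² = 235225 - 235224 = 1
Since this equals 1, (485, 66) is a solution.

Yes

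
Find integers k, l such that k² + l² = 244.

We need to find integers k, l > 0 such that k² + l² = 244.
Trying k = 10: l² = 244 - 10² = 244 - 100 = 144
l = 12
Check: 10² + 12² = 100 + 144 = 244 ✓

244 = 10² + 12²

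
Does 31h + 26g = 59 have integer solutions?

Step 1: Compute gcd(31, 26).
gcd(31, 26) = 1

Step 2: Check divisibility.
Does 1 divide 59? 59 = 1 x 59, so yes.

By the theorem on linear Diophantine equations, 31h + 26g = 59 has integer solutions if and only if gcd(31, 26) divides 59. Since 1 | 59, solutions exist.

Yes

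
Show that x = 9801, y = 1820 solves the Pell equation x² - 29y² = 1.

Compute x² = 9801² = 96059601
Compute 29y² = 29·1820² = 29·3312400 = 96059600
x² - 29y² = 96059601 - 96059600 = 1
Since this equals 1, (9801, 1820) is a solution.

Yes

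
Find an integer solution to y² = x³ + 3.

Try small integer x values and check whether x³ + 3 is a perfect square.
x = 1: x³ + 3 = 1³ + 3 = 1 + 3 = 4
Is 4 a perfect square? 2² = 4 ✓
So (x, y) = (1, -2) is a solution.

x = 1, y = -2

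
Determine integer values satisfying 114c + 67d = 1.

Step 1: Check solvability.
gcd(114, 67) = 1
Since 1 divides 1, solutions exist.

Step 2: Apply extended Euclidean algorithm to find gcd.
We find integers such that 114*x0 + 67*y0 = 1

Step 3: Scale the particular solution.
Multiply by 1/1 = 1:
c = 10, d = -17

Step 4: Verify.
114*(10) + 67*(-17) = 1 = 1 ✓

c = 10, d = -17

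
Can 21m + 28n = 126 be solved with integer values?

Step 1: Compute gcd(21, 28).
gcd(21, 28) = 7

Step 2: Check divisibility.
Does 7 divide 126? 126 = 7 x 18, so yes.

By the theorem on linear Diophantine equations, 21m + 28n = 126 has integer solutions if and only if gcd(21, 28) divides 126. Since 7 | 126, solutions exist.

Yes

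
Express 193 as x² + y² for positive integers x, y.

We need to find integers x, y > 0 such that x² + y² = 193.
Trying x = 7: y² = 193 - 7² = 193 - 49 = 144
y = 12
Check: 7² + 12² = 49 + 144 = 193 ✓

193 = 7² + 12²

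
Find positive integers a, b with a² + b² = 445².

We need a² + b² = 445² = 198025.
Trying: 203² + 396² = 41209 + 156816 = 198025 ✓

(203, 396, 445)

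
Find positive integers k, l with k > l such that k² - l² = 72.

Factor: k² - l² = (k+l)(k-l) = 72.
We need two factors of 72 with the same parity.
Use k+l = 36 and k-l = 2 (product 36·2 = 72).
Adding: 2k = 38, so k = 19.
Subtracting: 2l = 34, so l = 17.
Check: 19² - 17² = 361 - 289 = 72 ✓

k = 19, l = 17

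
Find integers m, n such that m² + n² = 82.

We need to find integers m, n > 0 such that m² + n² = 82.
Trying m = 1: n² = 82 - 1² = 82 - 1 = 81
n = 9
Check: 1² + 9² = 1 + 81 = 82 ✓

82 = 1² + 9²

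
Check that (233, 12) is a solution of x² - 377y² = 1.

Compute x² = 233² = 54289
Compute 377y² = 377·12² = 377·144 = 54288
x² - 377y² = 54289 - 54288 = 1
Since this equals 1, (233, 12) is a solution.

Yes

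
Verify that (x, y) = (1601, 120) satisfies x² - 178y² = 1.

Compute x² = 1601² = 2563201
Compute 178y² = 178·120² = 178·14400 = 2563200
x² - 178y² = 2563201 - 2563200 = 1
Since this equals 1, (1601, 120) is a solution.

Yes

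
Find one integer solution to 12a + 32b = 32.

Step 1: Check solvability.
gcd(12, 32) = 4
Since 4 divides 32, solutions exist.

Step 2: Apply extended Euclidean algorithm to find gcd.
We find integers such that 12*x0 + 32*y0 = 4

Step 3: Scale the particular solution.
Multiply by 32/4 = 8:
a = 24, b = -8

Step 4: Verify.
12*(24) + 32*(-8) = 32 = 32 ✓

a = 24, b = -8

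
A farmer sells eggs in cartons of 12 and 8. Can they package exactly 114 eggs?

We need non-negative a, b with 12a + 8b = 114.
gcd(12, 8) = 4, and 4 does not divide 114.
No integer solutions exist.

No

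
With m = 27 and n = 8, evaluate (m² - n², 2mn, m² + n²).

a = m² - n² = 729 - 64 = 665
b = 2mn = 2·27·8 = 432
c = m² + n² = 729 + 64 = 793
Verify: 665² + 432² = 442225 + 186624 = 628849 = 793² ✓

(665, 432, 793)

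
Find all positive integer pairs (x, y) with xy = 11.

The positive divisors of 11 are: 1, 11.
Each divisor d gives the pair (d, 11/d):
(1, 11), (11, 1)

(1, 11), (11, 1)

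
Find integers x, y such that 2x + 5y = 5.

Step 1: Check solvability.
gcd(2, 5) = 1
Since 1 divides 5, solutions exist.

Step 2: Apply extended Euclidean algorithm to find gcd.
We find integers such that 2*x0 + 5*y0 = 1

Step 3: Scale the particular solution.
Multiply by 5/1 = 5:
x = -10, y = 5

Step 4: Verify.
2*(-10) + 5*(5) = 5 = 5 ✓

x = -10, y = 5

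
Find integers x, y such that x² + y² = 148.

We need to find integers x, y > 0 such that x² + y² = 148.
Trying x = 2: y² = 148 - 2² = 148 - 4 = 144
y = 12
Check: 2² + 12² = 4 + 144 = 148 ✓

148 = 2² + 12²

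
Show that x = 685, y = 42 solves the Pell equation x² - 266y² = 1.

Compute x² = 685² = 469225
Compute 266y² = 266·42² = 266·1764 = 469224
x² - 266y² = 469225 - 469224 = 1
Since this equals 1, (685, 42) is a solution.

Yes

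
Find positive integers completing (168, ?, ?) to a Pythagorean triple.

We need the other leg and hypotenuse such that 168² + x² = c².
Take x = 26, c = 170: 168² + 26² = 28224 + 676 = 28900 = 170² ✓
Triple: (26, 168, 170)

(26, 168, 170)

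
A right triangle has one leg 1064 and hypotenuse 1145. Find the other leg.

a² = c² - b² = 1311025 - 1132096 = 178929
a = 423

423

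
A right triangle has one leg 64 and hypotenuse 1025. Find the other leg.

a² = c² - b² = 1050625 - 4096 = 1046529
a = 1023

1023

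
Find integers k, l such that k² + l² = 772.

We need to find integers k, l > 0 such that k² + l² = 772.
Trying k = 14: l² = 772 - 14² = 772 - 196 = 576
l = 24
Check: 14² + 24² = 196 + 576 = 772 ✓

772 = 14² + 24²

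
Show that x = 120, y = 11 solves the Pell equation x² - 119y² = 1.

Compute x² = 120² = 14400
Compute 119y² = 119·11² = 119·121 = 14399
x² - 119y² = 14400 - 14399 = 1
Since this equals 1, (120, 11) is a solution.

Yes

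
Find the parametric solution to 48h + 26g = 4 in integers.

Step 1: Compute gcd(48, 26) = 2.
Since 2 divides 4, solutions exist.

Step 2: Find a particular solution using extended Euclidean algorithm.
We get h₀ = 12, g₀ = -22.
Check: 48*12 + 26*-22 = 4 = 4 ✓

Step 3: Write the general solution.
h = 12 + (26/2)t = 12 + 13t
g = -22 - (48/2)t = -22 - 24t
for any integer t.

h = 12 + 13t, g = -22 - 24t for integer t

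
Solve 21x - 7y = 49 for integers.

Step 1: Check solvability.
gcd(21, 7) = 7
Since 7 divides 49, solutions exist.

Step 2: Apply extended Euclidean algorithm to find gcd.
We find integers such that 21*x0 + 7*y0 = 7

Step 3: Scale the particular solution.
Multiply by 49/7 = 7:
x = 0, y = -7

Step 4: Verify.
21*(0) - 7*(-7) = 49 = 49 ✓

x = 0, y = -7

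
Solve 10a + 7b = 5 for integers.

Step 1: Check solvability.
gcd(10, 7) = 1
Since 1 divides 5, solutions exist.

Step 2: Apply extended Euclidean algorithm to find gcd.
We find integers such that 10*x0 + 7*y0 = 1

Step 3: Scale the particular solution.
Multiply by 5/1 = 5:
a = -10, b = 15

Step 4: Verify.
10*(-10) + 7*(15) = 5 = 5 ✓

a = -10, b = 15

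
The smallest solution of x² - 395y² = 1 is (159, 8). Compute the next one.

Solutions to x² - Dy² = 1 are generated by powers of (x₀ + y₀√D).
The next solution satisfies x₁ + y₁√395 = (x₀ + y₀√395)², giving:
x₁ = x₀² + 395y₀² = 159² + 395·8² = 25281 + 25280 = 50561
y₁ = 2x₀y₀ = 2·159·8 = 2544

Verify: 50561² - 395·2544² = 2556414721 - 2556414720 = 1 ✓

x = 50561, y = 2544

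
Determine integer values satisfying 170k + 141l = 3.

Step 1: Check solvability.
gcd(170, 141) = 1
Since 1 divides 3, solutions exist.

Step 2: Apply extended Euclidean algorithm to find gcd.
We find integers such that 170*x0 + 141*y0 = 1

Step 3: Scale the particular solution.
Multiply by 3/1 = 3:
k = -102, l = 123

Step 4: Verify.
170*(-102) + 141*(123) = 3 = 3 ✓

k = -102, l = 123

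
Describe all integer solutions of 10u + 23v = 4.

Step 1: Compute gcd(10, 23) = 1.
Since 1 divides 4, solutions exist.

Step 2: Find a particular solution using extended Euclidean algorithm.
We get u₀ = 28, v₀ = -12.
Check: 10*28 + 23*-12 = 4 = 4 ✓

Step 3: Write the general solution.
u = 28 + (23/1)t = 28 + 23t
v = -12 - (10/1)t = -12 - 10t
for any integer t.

u = 28 + 23t, v = -12 - 10t for integer t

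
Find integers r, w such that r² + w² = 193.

We need to find integers r, w > 0 such that r² + w² = 193.
Trying r = 7: w² = 193 - 7² = 193 - 49 = 144
w = 12
Check: 7² + 12² = 49 + 144 = 193 ✓

193 = 7² + 12²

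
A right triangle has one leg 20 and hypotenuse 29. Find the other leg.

a² = c² - b² = 841 - 400 = 441
a = 21

21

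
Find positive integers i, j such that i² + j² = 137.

Search for i with 137 - i² a perfect square.
i = 4: 137 - 4² = 137 - 16 = 121 = 11² ✓
So i = 4, j = 11.

i = 4, j = 11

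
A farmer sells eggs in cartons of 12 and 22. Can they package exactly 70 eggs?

We need non-negative a, b with 12a + 22b = 70.
gcd(12, 22) = 2 divides 70.
Try a = 4: 22b = 70 - 48 = 22, so b = 1.
One way: 4 cartons of 12 and 1 cartons of 22.

Yes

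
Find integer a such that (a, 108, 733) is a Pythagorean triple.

a² = c² - b² = 733² - 108² = 537289 - 11664 = 525625
a = sqrt(525625) = 725

725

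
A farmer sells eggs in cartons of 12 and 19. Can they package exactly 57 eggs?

We need non-negative a, b with 12a + 19b = 57.
gcd(12, 19) = 1 divides 57.
Try a = 0: 19b = 57 - 0 = 57, so b = 3.
One way: 0 cartons of 12 and 3 cartons of 19.

Yes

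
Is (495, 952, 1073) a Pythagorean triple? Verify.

Compute a² + b² = 495² + 952² = 245025 + 906304 = 1151329
Compute c² = 1073² = 1151329
Since 1151329 = 1151329, confirmed.

Yes, it is a Pythagorean triple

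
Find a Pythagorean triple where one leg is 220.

We need the other leg and hypotenuse such that 220² + x² = c².
Take x = 459, c = 509: 220² + 459² = 48400 + 210681 = 259081 = 509² ✓
Triple: (459, 220, 509)

(459, 220, 509)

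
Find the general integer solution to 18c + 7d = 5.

Step 1: Compute gcd(18, 7) = 1.
Since 1 divides 5, solutions exist.

Step 2: Find a particular solution using extended Euclidean algorithm.
We get c₀ = 10, d₀ = -25.
Check: 18*10 + 7*-25 = 5 = 5 ✓

Step 3: Write the general solution.
c = 10 + (7/1)t = 10 + 7t
d = -25 - (18/1)t = -25 - 18t
for any integer t.

c = 10 + 7t, d = -25 - 18t for integer t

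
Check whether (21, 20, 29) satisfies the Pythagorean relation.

Compute a² + b²:
21² + 20² = 441 + 400 = 841
Compute c²:
29² = 841
Since 841 = 841, it is a Pythagorean triple.

Yes, it is a Pythagorean triple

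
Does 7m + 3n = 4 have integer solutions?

Step 1: Compute gcd(7, 3).
gcd(7, 3) = 1

Step 2: Check divisibility.
Does 1 divide 4? 4 = 1 x 4, so yes.

By the theorem on linear Diophantine equations, 7m + 3n = 4 has integer solutions if and only if gcd(7, 3) divides 4. Since 1 | 4, solutions exist.

Yes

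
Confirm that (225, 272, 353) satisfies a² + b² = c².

Compute a² + b² = 225² + 272² = 50625 + 73984 = 124609
Compute c² = 353² = 124609
Since 124609 = 124609, confirmed.

Yes, it is a Pythagorean triple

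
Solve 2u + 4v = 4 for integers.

Step 1: Check solvability.
gcd(2, 4) = 2
Since 2 divides 4, solutions exist.

Step 2: Apply extended Euclidean algorithm to find gcd.
We find integers such that 2*x0 + 4*y0 = 2

Step 3: Scale the particular solution.
Multiply by 4/2 = 2:
u = 2, v = 0

Step 4: Verify.
2*(2) + 4*(0) = 4 = 4 ✓

u = 2, v = 0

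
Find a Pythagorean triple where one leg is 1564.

We need the other leg and hypotenuse such that 1564² + x² = c².
Take x = 480, c = 1636: 1564² + 480² = 2446096 + 230400 = 2676496 = 1636² ✓
Triple: (1564, 480, 1636)

(1564, 480, 1636)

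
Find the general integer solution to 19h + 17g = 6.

Step 1: Compute gcd(19, 17) = 1.
Since 1 divides 6, solutions exist.

Step 2: Find a particular solution using extended Euclidean algorithm.
We get h₀ = -48, g₀ = 54.
Check: 19*-48 + 17*54 = 6 = 6 ✓

Step 3: Write the general solution.
h = -48 + (17/1)t = -48 + 17t
g = 54 - (19/1)t = 54 - 19t
for any integer t.

h = -48 + 17t, g = 54 - 19t for integer t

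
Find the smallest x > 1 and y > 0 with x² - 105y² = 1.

We seek the smallest positive integers (x, y) with x² - 105y² = 1, i.e., x² = 105y² + 1.
Try successive y values:
y = 1: x² = 105·1² + 1 = 106, not a perfect square
y = 2: x² = 105·2² + 1 = 421, not a perfect square
y = 3: x² = 105·3² + 1 = 946, not a perfect square
... continuing the search (or via continued fractions) ...
y = 4: x² = 105·4² + 1 = 1681, x = 41 ✓

Verify: 41² - 105·4² = 1681 - 1680 = 1 ✓

x = 41, y = 4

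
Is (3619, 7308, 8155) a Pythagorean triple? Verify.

Compute a² + b² = 3619² + 7308² = 13097161 + 53406864 = 66504025
Compute c² = 8155² = 66504025
Since 66504025 = 66504025, confirmed.

Yes, it is a Pythagorean triple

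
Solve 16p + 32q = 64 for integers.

Step 1: Check solvability.
gcd(16, 32) = 16
Since 16 divides 64, solutions exist.

Step 2: Apply extended Euclidean algorithm to find gcd.
We find integers such that 16*x0 + 32*y0 = 16

Step 3: Scale the particular solution.
Multiply by 64/16 = 4:
p = 4, q = 0

Step 4: Verify.
16*(4) + 32*(0) = 64 = 64 ✓

p = 4, q = 0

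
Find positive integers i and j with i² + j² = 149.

We need to find integers i, j > 0 such that i² + j² = 149.
Trying i = 7: j² = 149 - 7² = 149 - 49 = 100
j = 10
Check: 7² + 10² = 49 + 100 = 149 ✓

149 = 7² + 10²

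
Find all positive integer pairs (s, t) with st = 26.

The positive divisors of 26 are: 1, 2, 13, 26.
Each divisor d gives the pair (d, 26/d):
(1, 26), (2, 13), (13, 2), (26, 1)

(1, 26), (2, 13), (13, 2), (26, 1)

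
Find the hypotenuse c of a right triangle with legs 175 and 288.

c² = a² + b² = 175² + 288² = 30625 + 82944 = 113569
c = 337

337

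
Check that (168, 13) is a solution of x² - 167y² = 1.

Compute x² = 168² = 28224
Compute 167y² = 167·13² = 167·169 = 28223
x² - 167y² = 28224 - 28223 = 1
Since this equals 1, (168, 13) is a solution.

Yes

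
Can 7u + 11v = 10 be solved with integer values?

Step 1: Compute gcd(7, 11).
gcd(7, 11) = 1

Step 2: Check divisibility.
Does 1 divide 10? 10 = 1 x 10, so yes.

By the theorem on linear Diophantine equations, 7u + 11v = 10 has integer solutions if and only if gcd(7, 11) divides 10. Since 1 | 10, solutions exist.

Yes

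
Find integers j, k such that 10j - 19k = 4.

Step 1: Check solvability.
gcd(10, 19) = 1
Since 1 divides 4, solutions exist.

Step 2: Apply extended Euclidean algorithm to find gcd.
We find integers such that 10*x0 + 19*y0 = 1

Step 3: Scale the particular solution.
Multiply by 4/1 = 4:
j = 8, k = 4

Step 4: Verify.
10*(8) - 19*(4) = 4 = 4 ✓

j = 8, k = 4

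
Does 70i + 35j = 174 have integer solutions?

Step 1: Compute gcd(70, 35).
gcd(70, 35) = 35

Step 2: Check divisibility.
Does 35 divide 174? 174 = 35 x 4 + 34, so no.

By the theorem on linear Diophantine equations, 70i + 35j = 174 has integer solutions if and only if gcd(70, 35) divides 174. Since 35 does not divide 174, no solutions exist.

No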